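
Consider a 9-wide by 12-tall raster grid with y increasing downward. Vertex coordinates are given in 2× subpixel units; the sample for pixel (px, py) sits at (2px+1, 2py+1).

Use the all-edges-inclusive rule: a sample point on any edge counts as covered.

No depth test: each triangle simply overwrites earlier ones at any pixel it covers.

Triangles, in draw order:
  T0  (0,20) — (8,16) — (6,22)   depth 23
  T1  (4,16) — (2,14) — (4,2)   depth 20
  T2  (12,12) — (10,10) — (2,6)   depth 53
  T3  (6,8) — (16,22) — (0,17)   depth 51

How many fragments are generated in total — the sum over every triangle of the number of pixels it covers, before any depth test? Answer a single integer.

T0:
  2·area = 40
  edge (0, 20)→(8, 16): d=(8,-4) inclusive
  edge (8, 16)→(6, 22): d=(-2,6) inclusive
  edge (6, 22)→(0, 20): d=(-6,-2) inclusive
    (6,0)@(13, 1): e=[-100,0,140] → .  [on edge]
    (5,3)@(11, 7): e=[-60,0,100] → .  [on edge]
    (4,6)@(9, 13): e=[-20,0,60] → .  [on edge]
    (3,8)@(7, 17): e=[4,4,32] → X
    (4,8)@(9, 17): e=[12,-8,36] → .
    (1,9)@(3, 19): e=[4,24,12] → X
    (2,9)@(5, 19): e=[12,12,16] → X
    (3,9)@(7, 19): e=[20,0,20] → X  [on edge]
    (4,9)@(9, 19): e=[28,-12,24] → .
    (1,10)@(3, 21): e=[20,20,0] → X  [on edge]
    (3,10)@(7, 21): e=[36,-4,8] → .
    (1,11)@(3, 23): e=[36,16,-12] → .
    (4,11)@(9, 23): e=[60,-20,0] → .  [on edge]
  covered (6 px):
    . . . . . . . . .
    . . . . . . . . .
    . . . . . . . . .
    . . . . . . . . .
    . . . . . . . . .
    . . . . . . . . .
    . . . . . . . . .
    . . . . . . . . .
    . . . X . . . . .
    . X X X . . . . .
    . X X . . . . . .
    . . . . . . . . .
T1:
  2·area = 28
  edge (4, 16)→(2, 14): d=(-2,-2) inclusive
  edge (2, 14)→(4, 2): d=(2,-12) inclusive
  edge (4, 2)→(4, 16): d=(0,14) inclusive
    (1,4)@(3, 9): e=[12,2,14] → X
    (2,4)@(5, 9): e=[16,26,-14] → .
    (1,5)@(3, 11): e=[8,6,14] → X
    (2,5)@(5, 11): e=[12,30,-14] → .
    (0,6)@(1, 13): e=[0,-14,42] → .  [on edge]
    (1,6)@(3, 13): e=[4,10,14] → X
    (2,6)@(5, 13): e=[8,34,-14] → .
    (1,7)@(3, 15): e=[0,14,14] → X  [on edge]
    (2,7)@(5, 15): e=[4,38,-14] → .
    (1,8)@(3, 17): e=[-4,18,14] → .
    (2,8)@(5, 17): e=[0,42,-14] → .  [on edge]
    (3,9)@(7, 19): e=[0,70,-42] → .  [on edge]
    (4,10)@(9, 21): e=[0,98,-70] → .  [on edge]
    (5,11)@(11, 23): e=[0,126,-98] → .  [on edge]
  covered (4 px):
    . . . . . . . . .
    . . . . . . . . .
    . . . . . . . . .
    . . . . . . . . .
    . X . . . . . . .
    . X . . . . . . .
    . X . . . . . . .
    . X . . . . . . .
    . . . . . . . . .
    . . . . . . . . .
    . . . . . . . . .
    . . . . . . . . .
T2:
  2·area = 8  (B↔C swapped to make it positive)
  edge (12, 12)→(2, 6): d=(-10,-6) inclusive
  edge (2, 6)→(10, 10): d=(8,4) inclusive
  edge (10, 10)→(12, 12): d=(2,2) inclusive
    (0,0)@(1, 1): e=[44,-36,0] → .  [on edge]
    (1,1)@(3, 3): e=[36,-28,0] → .  [on edge]
    (2,2)@(5, 5): e=[28,-20,0] → .  [on edge]
    (3,3)@(7, 7): e=[20,-12,0] → .  [on edge]
    (3,4)@(7, 9): e=[0,4,4] → X  [on edge]
    (4,4)@(9, 9): e=[12,-4,0] → .  [on edge]
    (3,5)@(7, 11): e=[-20,20,8] → .
    (5,5)@(11, 11): e=[4,4,0] → X  [on edge]
    (6,5)@(13, 11): e=[16,-4,-4] → .
    (5,6)@(11, 13): e=[-16,20,4] → .
    (6,6)@(13, 13): e=[-4,12,0] → .  [on edge]
    (7,7)@(15, 15): e=[-12,20,0] → .  [on edge]
    (8,7)@(17, 15): e=[0,12,-4] → .  [on edge]
    (8,8)@(17, 17): e=[-20,28,0] → .  [on edge]
  covered (2 px):
    . . . . . . . . .
    . . . . . . . . .
    . . . . . . . . .
    . . . . . . . . .
    . . . X . . . . .
    . . . . . X . . .
    . . . . . . . . .
    . . . . . . . . .
    . . . . . . . . .
    . . . . . . . . .
    . . . . . . . . .
    . . . . . . . . .
T3:
  2·area = 174
  edge (6, 8)→(16, 22): d=(10,14) inclusive
  edge (16, 22)→(0, 17): d=(-16,-5) inclusive
  edge (0, 17)→(6, 8): d=(6,-9) inclusive
    (0,0)@(1, 1): e=[0,261,-87] → .  [on edge]
    (2,5)@(5, 11): e=[44,121,9] → X
    (3,5)@(7, 11): e=[16,131,27] → X
    (4,5)@(9, 11): e=[-12,141,45] → .
    (1,6)@(3, 13): e=[92,79,3] → X
    (4,6)@(9, 13): e=[8,109,57] → X
    (5,6)@(11, 13): e=[-20,119,75] → .
    (1,7)@(3, 15): e=[112,47,15] → X
    (5,7)@(11, 15): e=[0,87,87] → X  [on edge]
    (6,7)@(13, 15): e=[-28,97,105] → .
    (0,8)@(1, 17): e=[160,5,9] → X
    (6,8)@(13, 17): e=[-8,65,117] → .
  covered (23 px):
    . . . . . . . . .
    . . . . . . . . .
    . . . . . . . . .
    . . . . . . . . .
    . . . . . . . . .
    . . X X . . . . .
    . X X X X . . . .
    . X X X X X . . .
    X X X X X X . . .
    . . . X X X X . .
    . . . . . . X X .
    . . . . . . . . .

Final: 35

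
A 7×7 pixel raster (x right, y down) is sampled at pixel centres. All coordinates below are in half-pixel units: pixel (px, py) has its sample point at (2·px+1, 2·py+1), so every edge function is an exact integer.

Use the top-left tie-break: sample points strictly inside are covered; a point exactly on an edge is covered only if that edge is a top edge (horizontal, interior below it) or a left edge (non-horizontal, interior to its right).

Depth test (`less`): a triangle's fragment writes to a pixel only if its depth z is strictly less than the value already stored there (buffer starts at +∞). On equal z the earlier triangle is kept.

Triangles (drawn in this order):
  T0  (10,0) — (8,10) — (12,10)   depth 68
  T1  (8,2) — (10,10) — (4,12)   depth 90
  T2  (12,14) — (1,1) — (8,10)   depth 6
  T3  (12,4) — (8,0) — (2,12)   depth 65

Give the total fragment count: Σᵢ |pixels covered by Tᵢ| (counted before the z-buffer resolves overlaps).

T0:
  2·area = 40  (B↔C swapped to make it positive)
  edge (10, 0)→(12, 10): d=(2,10) right/bottom  bias=-1
  edge (12, 10)→(8, 10): d=(-4,0) right/bottom  bias=-1
  edge (8, 10)→(10, 0): d=(2,-10) top-left  bias=+0
    (4,2)@(9, 5): e=[20,20,0] → X  [on edge]
    (5,2)@(11, 5): e=[0,20,20] → .  [on edge]
    (4,3)@(9, 7): e=[24,12,4] → X
    (5,3)@(11, 7): e=[4,12,24] → X
    (6,3)@(13, 7): e=[-16,12,44] → .
    (4,4)@(9, 9): e=[28,4,8] → X
    (6,4)@(13, 9): e=[-12,4,48] → .
    (4,5)@(9, 11): e=[32,-4,12] → .
    (5,5)@(11, 11): e=[12,-4,32] → .
  covered (5 px):
    . . . . . . .
    . . . . . . .
    . . . . X . .
    . . . . X X .
    . . . . X X .
    . . . . . . .
    . . . . . . .
T1:
  2·area = 52
  edge (8, 2)→(10, 10): d=(2,8) right/bottom  bias=-1
  edge (10, 10)→(4, 12): d=(-6,2) right/bottom  bias=-1
  edge (4, 12)→(8, 2): d=(4,-10) top-left  bias=+0
    (3,2)@(7, 5): e=[14,36,2] → X
    (4,2)@(9, 5): e=[-2,32,22] → .
    (3,3)@(7, 7): e=[18,24,10] → X
    (4,3)@(9, 7): e=[2,20,30] → X
    (5,3)@(11, 7): e=[-14,16,50] → .
    (3,4)@(7, 9): e=[22,12,18] → X
    (5,4)@(11, 9): e=[-10,4,58] → .
    (6,4)@(13, 9): e=[-26,0,78] → .  [on edge]
    (2,5)@(5, 11): e=[42,4,6] → X
    (3,5)@(7, 11): e=[26,0,26] → .  [on edge]
    (4,5)@(9, 11): e=[10,-4,46] → .
    (0,6)@(1, 13): e=[78,0,-26] → .  [on edge]
  covered (6 px):
    . . . . . . .
    . . . . . . .
    . . . X . . .
    . . . X X . .
    . . . X X . .
    . . X . . . .
    . . . . . . .
T2:
  2·area = 8  (B↔C swapped to make it positive)
  edge (12, 14)→(8, 10): d=(-4,-4) top-left  bias=+0
  edge (8, 10)→(1, 1): d=(-7,-9) top-left  bias=+0
  edge (1, 1)→(12, 14): d=(11,13) right/bottom  bias=-1
    (0,0)@(1, 1): e=[8,0,0] → .  [on edge]
    (0,1)@(1, 3): e=[0,-14,22] → .  [on edge]
    (1,2)@(3, 5): e=[0,-10,18] → .  [on edge]
    (2,3)@(5, 7): e=[0,-6,14] → .  [on edge]
    (3,4)@(7, 9): e=[0,-2,10] → .  [on edge]
    (4,5)@(9, 11): e=[0,2,6] → X  [on edge]
    (5,5)@(11, 11): e=[8,20,-20] → .
    (4,6)@(9, 13): e=[-8,-12,28] → .
    (5,6)@(11, 13): e=[0,6,2] → X  [on edge]
    (6,6)@(13, 13): e=[8,24,-24] → .
  covered (2 px):
    . . . . . . .
    . . . . . . .
    . . . . . . .
    . . . . . . .
    . . . . . . .
    . . . . X . .
    . . . . . X .
T3:
  2·area = 72  (B↔C swapped to make it positive)
  edge (12, 4)→(2, 12): d=(-10,8) right/bottom  bias=-1
  edge (2, 12)→(8, 0): d=(6,-12) top-left  bias=+0
  edge (8, 0)→(12, 4): d=(4,4) right/bottom  bias=-1
    (4,0)@(9, 1): e=[54,18,0] → .  [on edge]
    (3,1)@(7, 3): e=[50,6,16] → X
    (4,1)@(9, 3): e=[34,30,8] → X
    (5,1)@(11, 3): e=[18,54,0] → .  [on edge]
    (3,2)@(7, 5): e=[30,18,24] → X
    (5,2)@(11, 5): e=[-2,66,8] → .
    (6,2)@(13, 5): e=[-18,90,0] → .  [on edge]
    (2,3)@(5, 7): e=[26,6,40] → X
    (4,3)@(9, 7): e=[-6,54,24] → .
    (2,4)@(5, 9): e=[6,18,48] → X
    (3,4)@(7, 9): e=[-10,42,40] → .
    (1,5)@(3, 11): e=[2,6,64] → X
  covered (8 px):
    . . . . . . .
    . . . X X . .
    . . . X X . .
    . . X X . . .
    . . X . . . .
    . X . . . . .
    . . . . . . .

Final: 21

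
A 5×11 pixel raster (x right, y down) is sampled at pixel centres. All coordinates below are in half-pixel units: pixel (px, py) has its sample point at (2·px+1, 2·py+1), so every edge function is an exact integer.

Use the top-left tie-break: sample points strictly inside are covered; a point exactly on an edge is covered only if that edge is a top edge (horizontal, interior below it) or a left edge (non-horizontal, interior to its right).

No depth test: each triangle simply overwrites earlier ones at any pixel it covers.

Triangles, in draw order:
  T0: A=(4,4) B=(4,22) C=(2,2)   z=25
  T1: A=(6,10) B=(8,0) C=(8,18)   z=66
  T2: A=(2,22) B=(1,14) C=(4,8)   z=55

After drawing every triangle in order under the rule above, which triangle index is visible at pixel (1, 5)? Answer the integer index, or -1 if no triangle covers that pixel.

T0:
  2·area = 36
  edge (4, 4)→(4, 22): d=(0,18) right/bottom  bias=-1
  edge (4, 22)→(2, 2): d=(-2,-20) top-left  bias=+0
  edge (2, 2)→(4, 4): d=(2,2) right/bottom  bias=-1
    (0,0)@(1, 1): e=[54,-18,0] → ·  [on edge]
    (1,1)@(3, 3): e=[18,18,0] → ·  [on edge]
    (1,2)@(3, 5): e=[18,14,4] → #
    (2,2)@(5, 5): e=[-18,54,0] → ·  [on edge]
    (1,3)@(3, 7): e=[18,10,8] → #
    (2,3)@(5, 7): e=[-18,50,4] → ·
    (3,3)@(7, 7): e=[-54,90,0] → ·  [on edge]
    (1,4)@(3, 9): e=[18,6,12] → #
    (2,4)@(5, 9): e=[-18,46,8] → ·
    (4,4)@(9, 9): e=[-90,126,0] → ·  [on edge]
    (1,5)@(3, 11): e=[18,2,16] → #
    (2,5)@(5, 11): e=[-18,42,12] → ·
  covered (4 px):
    · · · · ·
    · · · · ·
    · # · · ·
    · # · · ·
    · # · · ·
    · # · · ·
    · · · · ·
    · · · · ·
    · · · · ·
    · · · · ·
    · · · · ·
T1:
  2·area = 36
  edge (6, 10)→(8, 0): d=(2,-10) top-left  bias=+0
  edge (8, 0)→(8, 18): d=(0,18) right/bottom  bias=-1
  edge (8, 18)→(6, 10): d=(-2,-8) top-left  bias=+0
    (3,2)@(7, 5): e=[0,18,18] → #  [on edge]
    (4,2)@(9, 5): e=[20,-18,34] → ·
    (3,3)@(7, 7): e=[4,18,14] → #
    (4,3)@(9, 7): e=[24,-18,30] → ·
    (3,4)@(7, 9): e=[8,18,10] → #
    (4,4)@(9, 9): e=[28,-18,26] → ·
    (3,5)@(7, 11): e=[12,18,6] → #
    (4,5)@(9, 11): e=[32,-18,22] → ·
    (3,6)@(7, 13): e=[16,18,2] → #
    (4,6)@(9, 13): e=[36,-18,18] → ·
    (2,7)@(5, 15): e=[0,54,-18] → ·  [on edge]
    (3,7)@(7, 15): e=[20,18,-2] → ·
  covered (5 px):
    · · · · ·
    · · · · ·
    · · · # ·
    · · · # ·
    · · · # ·
    · · · # ·
    · · · # ·
    · · · · ·
    · · · · ·
    · · · · ·
    · · · · ·
T2:
  2·area = 30
  edge (2, 22)→(1, 14): d=(-1,-8) top-left  bias=+0
  edge (1, 14)→(4, 8): d=(3,-6) top-left  bias=+0
  edge (4, 8)→(2, 22): d=(-2,14) right/bottom  bias=-1
    (2,0)@(5, 1): e=[45,-15,0] → ·  [on edge]
    (1,5)@(3, 11): e=[19,3,8] → #
    (2,5)@(5, 11): e=[35,15,-20] → ·
    (1,6)@(3, 13): e=[17,9,4] → #
    (2,6)@(5, 13): e=[33,21,-24] → ·
    (1,7)@(3, 15): e=[15,15,0] → ·  [on edge]
  covered (2 px):
    · · · · ·
    · · · · ·
    · · · · ·
    · · · · ·
    · · · · ·
    · # · · ·
    · # · · ·
    · · · · ·
    · · · · ·
    · · · · ·
    · · · · ·

Z-buffer (winner per pixel, '.' = empty):
  . . . . .
  . . . . .
  . 0 . 1 .
  . 0 . 1 .
  . 0 . 1 .
  . 2 . 1 .
  . 2 . 1 .
  . . . . .
  . . . . .
  . . . . .
  . . . . .

Answer: 2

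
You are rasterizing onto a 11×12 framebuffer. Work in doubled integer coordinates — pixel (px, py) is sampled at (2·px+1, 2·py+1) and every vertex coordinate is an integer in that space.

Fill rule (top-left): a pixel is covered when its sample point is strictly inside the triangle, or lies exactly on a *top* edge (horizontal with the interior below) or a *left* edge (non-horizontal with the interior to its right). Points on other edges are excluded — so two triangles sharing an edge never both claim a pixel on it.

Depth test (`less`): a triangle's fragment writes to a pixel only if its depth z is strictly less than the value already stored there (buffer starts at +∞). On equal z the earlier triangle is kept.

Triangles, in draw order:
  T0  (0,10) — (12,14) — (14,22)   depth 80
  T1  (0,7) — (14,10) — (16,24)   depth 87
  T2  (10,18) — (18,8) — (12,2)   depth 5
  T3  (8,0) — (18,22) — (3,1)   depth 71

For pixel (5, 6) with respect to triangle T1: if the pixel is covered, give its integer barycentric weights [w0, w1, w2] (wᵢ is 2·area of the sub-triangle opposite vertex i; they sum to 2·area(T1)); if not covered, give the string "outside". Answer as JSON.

T0:
  2·area = 88
  edge (0, 10)→(12, 14): d=(12,4) right/bottom  bias=-1
  edge (12, 14)→(14, 22): d=(2,8) right/bottom  bias=-1
  edge (14, 22)→(0, 10): d=(-14,-12) top-left  bias=+0
    (1,5)@(3, 11): e=[0,66,22] → ·  [on edge]
    (2,6)@(5, 13): e=[16,54,18] → █
    (3,6)@(7, 13): e=[8,38,42] → █
    (4,6)@(9, 13): e=[0,22,66] → ·  [on edge]
    (2,7)@(5, 15): e=[40,58,-10] → ·
    (3,7)@(7, 15): e=[32,42,14] → █
    (4,7)@(9, 15): e=[24,26,38] → █
    (5,7)@(11, 15): e=[16,10,62] → █
    (6,7)@(13, 15): e=[8,-6,86] → ·
    (7,7)@(15, 15): e=[0,-22,110] → ·  [on edge]
    (3,8)@(7, 17): e=[56,46,-14] → ·
    (4,8)@(9, 17): e=[48,30,10] → █
    (10,8)@(21, 17): e=[0,-66,154] → ·  [on edge]
  covered (10 px):
    · · · · · · · · · · ·
    · · · · · · · · · · ·
    · · · · · · · · · · ·
    · · · · · · · · · · ·
    · · · · · · · · · · ·
    · · · · · · · · · · ·
    · · █ █ · · · · · · ·
    · · · █ █ █ · · · · ·
    · · · · █ █ · · · · ·
    · · · · · █ █ · · · ·
    · · · · · · █ · · · ·
    · · · · · · · · · · ·
T1:
  2·area = 190
  edge (0, 7)→(14, 10): d=(14,3) right/bottom  bias=-1
  edge (14, 10)→(16, 24): d=(2,14) right/bottom  bias=-1
  edge (16, 24)→(0, 7): d=(-16,-17) top-left  bias=+0
    (6,1)@(13, 3): e=[-95,0,285] → ·  [on edge]
    (1,4)@(3, 9): e=[19,152,19] → █
    (2,4)@(5, 9): e=[13,124,53] → █
    (3,4)@(7, 9): e=[7,96,87] → █
    (4,4)@(9, 9): e=[1,68,121] → █
    (5,4)@(11, 9): e=[-5,40,155] → ·
    (1,5)@(3, 11): e=[47,156,-13] → ·
    (2,5)@(5, 11): e=[41,128,21] → █
    (5,5)@(11, 11): e=[23,44,123] → █
    (6,5)@(13, 11): e=[17,16,157] → █
    (7,5)@(15, 11): e=[11,-12,191] → ·
    (2,6)@(5, 13): e=[69,132,-11] → ·
    (7,8)@(15, 17): e=[95,0,95] → ·  [on edge]
  covered (21 px):
    · · · · · · · · · · ·
    · · · · · · · · · · ·
    · · · · · · · · · · ·
    · · · · · · · · · · ·
    · █ █ █ █ · · · · · ·
    · · █ █ █ █ █ · · · ·
    · · · █ █ █ █ · · · ·
    · · · · █ █ █ · · · ·
    · · · · · █ █ · · · ·
    · · · · · · █ █ · · ·
    · · · · · · · █ · · ·
    · · · · · · · · · · ·
T2:
  2·area = 108  (B↔C swapped to make it positive)
  edge (10, 18)→(12, 2): d=(2,-16) top-left  bias=+0
  edge (12, 2)→(18, 8): d=(6,6) right/bottom  bias=-1
  edge (18, 8)→(10, 18): d=(-8,10) right/bottom  bias=-1
    (5,0)@(11, 1): e=[-18,0,126] → ·  [on edge]
    (6,1)@(13, 3): e=[18,0,90] → ·  [on edge]
    (6,2)@(13, 5): e=[22,12,74] → █
    (7,2)@(15, 5): e=[54,0,54] → ·  [on edge]
    (6,3)@(13, 7): e=[26,24,58] → █
    (7,3)@(15, 7): e=[58,12,38] → █
    (8,3)@(17, 7): e=[90,0,18] → ·  [on edge]
    (6,4)@(13, 9): e=[30,36,42] → █
    (8,4)@(17, 9): e=[94,12,2] → █
    (9,4)@(19, 9): e=[126,0,-18] → ·  [on edge]
    (5,5)@(11, 11): e=[2,60,46] → █
    (8,5)@(17, 11): e=[98,24,-14] → ·
    (10,5)@(21, 11): e=[162,0,-54] → ·  [on edge]
  covered (12 px):
    · · · · · · · · · · ·
    · · · · · · · · · · ·
    · · · · · · █ · · · ·
    · · · · · · █ █ · · ·
    · · · · · · █ █ █ · ·
    · · · · · █ █ █ · · ·
    · · · · · █ █ · · · ·
    · · · · · █ · · · · ·
    · · · · · · · · · · ·
    · · · · · · · · · · ·
    · · · · · · · · · · ·
    · · · · · · · · · · ·
T3:
  2·area = 120
  edge (8, 0)→(18, 22): d=(10,22) right/bottom  bias=-1
  edge (18, 22)→(3, 1): d=(-15,-21) top-left  bias=+0
  edge (3, 1)→(8, 0): d=(5,-1) top-left  bias=+0
    (1,0)@(3, 1): e=[120,0,0] → █  [on edge]
    (2,0)@(5, 1): e=[76,42,2] → █
    (3,0)@(7, 1): e=[32,84,4] → █
    (4,0)@(9, 1): e=[-12,126,6] → ·
    (1,1)@(3, 3): e=[140,-30,10] → ·
    (2,1)@(5, 3): e=[96,12,12] → █
    (4,1)@(9, 3): e=[8,96,16] → █
    (5,1)@(11, 3): e=[-36,138,18] → ·
    (2,2)@(5, 5): e=[116,-18,22] → ·
    (3,2)@(7, 5): e=[72,24,24] → █
    (5,2)@(11, 5): e=[-16,108,28] → ·
    (3,3)@(7, 7): e=[92,-6,34] → ·
    (6,5)@(13, 11): e=[0,60,60] → ·  [on edge]
    (6,7)@(13, 15): e=[40,0,80] → █  [on edge]
  covered (16 px):
    · █ █ █ · · · · · · ·
    · · █ █ █ · · · · · ·
    · · · █ █ · · · · · ·
    · · · · █ █ · · · · ·
    · · · · █ █ · · · · ·
    · · · · · █ · · · · ·
    · · · · · · █ · · · ·
    · · · · · · █ · · · ·
    · · · · · · · █ · · ·
    · · · · · · · · · · ·
    · · · · · · · · · · ·
    · · · · · · · · · · ·

Final: [48,91,51]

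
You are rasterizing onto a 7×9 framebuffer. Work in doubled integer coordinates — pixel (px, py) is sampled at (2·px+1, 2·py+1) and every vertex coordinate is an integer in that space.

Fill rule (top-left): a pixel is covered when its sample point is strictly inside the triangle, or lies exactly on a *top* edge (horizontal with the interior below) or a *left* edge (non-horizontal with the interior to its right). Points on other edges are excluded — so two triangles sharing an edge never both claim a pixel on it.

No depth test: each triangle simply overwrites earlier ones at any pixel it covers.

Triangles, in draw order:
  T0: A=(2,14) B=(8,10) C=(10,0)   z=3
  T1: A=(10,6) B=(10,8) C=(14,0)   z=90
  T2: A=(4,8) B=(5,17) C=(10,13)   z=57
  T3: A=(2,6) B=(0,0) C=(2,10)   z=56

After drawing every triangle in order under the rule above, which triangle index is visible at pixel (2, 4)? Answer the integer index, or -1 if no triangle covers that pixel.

T0:
  2·area = 52  (B↔C swapped to make it positive)
  edge (2, 14)→(10, 0): d=(8,-14) top-left  bias=+0
  edge (10, 0)→(8, 10): d=(-2,10) right/bottom  bias=-1
  edge (8, 10)→(2, 14): d=(-6,4) right/bottom  bias=-1
    (4,1)@(9, 3): e=[10,4,38] → █
    (5,1)@(11, 3): e=[38,-16,30] → ·
    (4,2)@(9, 5): e=[26,0,26] → ·  [on edge]
    (3,3)@(7, 7): e=[14,16,22] → █
    (4,3)@(9, 7): e=[42,-4,14] → ·
    (2,4)@(5, 9): e=[2,32,18] → █
    (4,4)@(9, 9): e=[58,-8,2] → ·
    (2,5)@(5, 11): e=[18,28,6] → █
    (3,5)@(7, 11): e=[46,8,-2] → ·
    (1,6)@(3, 13): e=[6,44,2] → █
    (2,6)@(5, 13): e=[34,24,-6] → ·
    (1,7)@(3, 15): e=[22,40,-10] → ·
    (3,7)@(7, 15): e=[78,0,-26] → ·  [on edge]
  covered (6 px):
    · · · · · · ·
    · · · · █ · ·
    · · · · · · ·
    · · · █ · · ·
    · · █ █ · · ·
    · · █ · · · ·
    · █ · · · · ·
    · · · · · · ·
    · · · · · · ·
T1:
  2·area = 8  (B↔C swapped to make it positive)
  edge (10, 6)→(14, 0): d=(4,-6) top-left  bias=+0
  edge (14, 0)→(10, 8): d=(-4,8) right/bottom  bias=-1
  edge (10, 8)→(10, 6): d=(0,-2) top-left  bias=+0
    (5,2)@(11, 5): e=[2,4,2] → █
    (6,2)@(13, 5): e=[14,-12,6] → ·
    (5,3)@(11, 7): e=[10,-4,2] → ·
  covered (1 px):
    · · · · · · ·
    · · · · · · ·
    · · · · · █ ·
    · · · · · · ·
    · · · · · · ·
    · · · · · · ·
    · · · · · · ·
    · · · · · · ·
    · · · · · · ·
T2:
  2·area = 49  (B↔C swapped to make it positive)
  edge (4, 8)→(10, 13): d=(6,5) right/bottom  bias=-1
  edge (10, 13)→(5, 17): d=(-5,4) right/bottom  bias=-1
  edge (5, 17)→(4, 8): d=(-1,-9) top-left  bias=+0
    (2,4)@(5, 9): e=[1,40,8] → █
    (3,4)@(7, 9): e=[-9,32,26] → ·
    (2,5)@(5, 11): e=[13,30,6] → █
    (3,5)@(7, 11): e=[3,22,24] → █
    (4,5)@(9, 11): e=[-7,14,42] → ·
    (2,6)@(5, 13): e=[25,20,4] → █
    (4,6)@(9, 13): e=[5,4,40] → █
    (5,6)@(11, 13): e=[-5,-4,58] → ·
    (2,7)@(5, 15): e=[37,10,2] → █
    (4,7)@(9, 15): e=[17,-6,38] → ·
    (2,8)@(5, 17): e=[49,0,0] → ·  [on edge]
    (3,8)@(7, 17): e=[39,-8,18] → ·
  covered (8 px):
    · · · · · · ·
    · · · · · · ·
    · · · · · · ·
    · · · · · · ·
    · · █ · · · ·
    · · █ █ · · ·
    · · █ █ █ · ·
    · · █ █ · · ·
    · · · · · · ·
T3:
  2·area = 8  (B↔C swapped to make it positive)
  edge (2, 6)→(2, 10): d=(0,4) right/bottom  bias=-1
  edge (2, 10)→(0, 0): d=(-2,-10) top-left  bias=+0
  edge (0, 0)→(2, 6): d=(2,6) right/bottom  bias=-1
    (0,1)@(1, 3): e=[4,4,0] → ·  [on edge]
    (0,2)@(1, 5): e=[4,0,4] → █  [on edge]
    (1,2)@(3, 5): e=[-4,20,-8] → ·
    (0,3)@(1, 7): e=[4,-4,8] → ·
    (1,4)@(3, 9): e=[-4,12,0] → ·  [on edge]
    (1,7)@(3, 15): e=[-4,0,12] → ·  [on edge]
    (2,7)@(5, 15): e=[-12,20,0] → ·  [on edge]
  covered (1 px):
    · · · · · · ·
    · · · · · · ·
    █ · · · · · ·
    · · · · · · ·
    · · · · · · ·
    · · · · · · ·
    · · · · · · ·
    · · · · · · ·
    · · · · · · ·

Z-buffer (winner per pixel, '.' = empty):
  . . . . . . .
  . . . . 0 . .
  3 . . . . 1 .
  . . . 0 . . .
  . . 2 0 . . .
  . . 2 2 . . .
  . 0 2 2 2 . .
  . . 2 2 . . .
  . . . . . . .

Result: 2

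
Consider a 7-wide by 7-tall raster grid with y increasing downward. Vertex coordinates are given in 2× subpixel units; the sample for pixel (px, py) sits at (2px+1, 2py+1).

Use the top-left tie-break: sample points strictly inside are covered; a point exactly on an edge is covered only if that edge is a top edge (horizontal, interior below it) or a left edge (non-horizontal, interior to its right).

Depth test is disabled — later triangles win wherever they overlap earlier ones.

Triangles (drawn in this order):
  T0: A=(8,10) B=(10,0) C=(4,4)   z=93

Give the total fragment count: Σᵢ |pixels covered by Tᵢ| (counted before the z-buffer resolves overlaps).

T0:
  2·area = 52  (B↔C swapped to make it positive)
  edge (8, 10)→(4, 4): d=(-4,-6) top-left  bias=+0
  edge (4, 4)→(10, 0): d=(6,-4) top-left  bias=+0
  edge (10, 0)→(8, 10): d=(-2,10) right/bottom  bias=-1
    (4,0)@(9, 1): e=[42,2,8] → #
    (5,0)@(11, 1): e=[54,10,-12] → ·
    (3,1)@(7, 3): e=[22,6,24] → #
    (5,1)@(11, 3): e=[46,22,-16] → ·
    (2,2)@(5, 5): e=[2,10,40] → #
    (4,2)@(9, 5): e=[26,26,0] → ·  [on edge]
    (2,3)@(5, 7): e=[-6,22,36] → ·
    (3,3)@(7, 7): e=[6,30,16] → #
    (4,3)@(9, 7): e=[18,38,-4] → ·
    (3,4)@(7, 9): e=[-2,42,12] → ·
  covered (6 px):
    · · · · # · ·
    · · · # # · ·
    · · # # · · ·
    · · · # · · ·
    · · · · · · ·
    · · · · · · ·
    · · · · · · ·

Final: 6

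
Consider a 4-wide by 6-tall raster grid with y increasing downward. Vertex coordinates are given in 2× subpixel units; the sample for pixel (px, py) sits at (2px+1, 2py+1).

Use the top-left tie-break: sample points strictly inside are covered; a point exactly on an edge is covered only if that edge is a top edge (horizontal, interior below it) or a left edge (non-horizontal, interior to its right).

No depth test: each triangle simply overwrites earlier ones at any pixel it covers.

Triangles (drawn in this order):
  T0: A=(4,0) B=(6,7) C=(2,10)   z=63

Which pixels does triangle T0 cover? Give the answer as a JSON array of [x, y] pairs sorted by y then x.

T0:
  2·area = 34
  edge (4, 0)→(6, 7): d=(2,7) right/bottom  bias=-1
  edge (6, 7)→(2, 10): d=(-4,3) right/bottom  bias=-1
  edge (2, 10)→(4, 0): d=(2,-10) top-left  bias=+0
    (1,2)@(3, 5): e=[17,17,0] → X  [on edge]
    (2,2)@(5, 5): e=[3,11,20] → X
    (3,2)@(7, 5): e=[-11,5,40] → .
    (1,3)@(3, 7): e=[21,9,4] → X
    (3,3)@(7, 7): e=[-7,-3,44] → .
    (1,4)@(3, 9): e=[25,1,8] → X
    (2,4)@(5, 9): e=[11,-5,28] → .
    (1,5)@(3, 11): e=[29,-7,12] → .
  covered (5 px):
    . . . .
    . . . .
    . X X .
    . X X .
    . X . .
    . . . .

Final: [[1,2],[2,2],[1,3],[2,3],[1,4]]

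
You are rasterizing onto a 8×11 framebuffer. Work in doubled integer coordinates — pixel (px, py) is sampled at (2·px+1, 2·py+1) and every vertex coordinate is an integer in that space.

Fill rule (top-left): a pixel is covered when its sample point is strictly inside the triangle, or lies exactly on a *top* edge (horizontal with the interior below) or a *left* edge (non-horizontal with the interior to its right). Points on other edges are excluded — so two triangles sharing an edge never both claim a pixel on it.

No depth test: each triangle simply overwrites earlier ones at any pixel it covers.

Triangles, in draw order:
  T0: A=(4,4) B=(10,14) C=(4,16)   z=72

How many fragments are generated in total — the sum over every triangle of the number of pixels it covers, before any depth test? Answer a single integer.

T0:
  2·area = 72
  edge (4, 4)→(10, 14): d=(6,10) right/bottom  bias=-1
  edge (10, 14)→(4, 16): d=(-6,2) right/bottom  bias=-1
  edge (4, 16)→(4, 4): d=(0,-12) top-left  bias=+0
    (2,3)@(5, 7): e=[8,52,12] → X
    (3,3)@(7, 7): e=[-12,48,36] → .
    (2,4)@(5, 9): e=[20,40,12] → X
    (3,4)@(7, 9): e=[0,36,36] → .  [on edge]
    (2,5)@(5, 11): e=[32,28,12] → X
    (3,5)@(7, 11): e=[12,24,36] → X
    (4,5)@(9, 11): e=[-8,20,60] → .
    (2,6)@(5, 13): e=[44,16,12] → X
    (4,6)@(9, 13): e=[4,8,60] → X
    (5,6)@(11, 13): e=[-16,4,84] → .
    (6,6)@(13, 13): e=[-36,0,108] → .  [on edge]
    (2,7)@(5, 15): e=[56,4,12] → X
    (3,7)@(7, 15): e=[36,0,36] → .  [on edge]
    (0,8)@(1, 17): e=[108,0,-36] → .  [on edge]
    (6,9)@(13, 19): e=[0,-36,108] → .  [on edge]
  covered (8 px):
    . . . . . . . .
    . . . . . . . .
    . . . . . . . .
    . . X . . . . .
    . . X . . . . .
    . . X X . . . .
    . . X X X . . .
    . . X . . . . .
    . . . . . . . .
    . . . . . . . .
    . . . . . . . .

Result: 8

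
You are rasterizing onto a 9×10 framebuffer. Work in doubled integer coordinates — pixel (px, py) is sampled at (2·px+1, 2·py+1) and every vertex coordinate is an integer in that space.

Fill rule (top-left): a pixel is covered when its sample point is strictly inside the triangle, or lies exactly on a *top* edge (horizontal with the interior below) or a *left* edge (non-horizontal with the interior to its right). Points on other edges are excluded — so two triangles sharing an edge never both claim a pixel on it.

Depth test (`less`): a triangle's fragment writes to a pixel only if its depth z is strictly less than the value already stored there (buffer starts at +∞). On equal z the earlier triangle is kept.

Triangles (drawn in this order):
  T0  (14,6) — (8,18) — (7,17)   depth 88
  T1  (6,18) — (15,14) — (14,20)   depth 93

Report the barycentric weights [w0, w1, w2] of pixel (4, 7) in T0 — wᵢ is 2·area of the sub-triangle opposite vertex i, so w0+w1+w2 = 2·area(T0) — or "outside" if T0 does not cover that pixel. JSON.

T0:
  2·area = 18
  edge (14, 6)→(8, 18): d=(-6,12) right/bottom  bias=-1
  edge (8, 18)→(7, 17): d=(-1,-1) top-left  bias=+0
  edge (7, 17)→(14, 6): d=(7,-11) top-left  bias=+0
    (0,5)@(1, 11): e=[126,0,-108] → .  [on edge]
    (5,5)@(11, 11): e=[6,10,2] → X
    (6,5)@(13, 11): e=[-18,12,24] → .
    (1,6)@(3, 13): e=[90,0,-72] → .  [on edge]
    (5,6)@(11, 13): e=[-6,8,16] → .
    (2,7)@(5, 15): e=[54,0,-36] → .  [on edge]
    (4,7)@(9, 15): e=[6,4,8] → X
    (5,7)@(11, 15): e=[-18,6,30] → .
    (3,8)@(7, 17): e=[18,0,0] → X  [on edge]
    (4,8)@(9, 17): e=[-6,2,22] → .
    (3,9)@(7, 19): e=[6,-2,14] → .
    (4,9)@(9, 19): e=[-18,0,36] → .  [on edge]
  covered (3 px):
    . . . . . . . . .
    . . . . . . . . .
    . . . . . . . . .
    . . . . . . . . .
    . . . . . . . . .
    . . . . . X . . .
    . . . . . . . . .
    . . . . X . . . .
    . . . X . . . . .
    . . . . . . . . .
T1:
  2·area = 50
  edge (6, 18)→(15, 14): d=(9,-4) top-left  bias=+0
  edge (15, 14)→(14, 20): d=(-1,6) right/bottom  bias=-1
  edge (14, 20)→(6, 18): d=(-8,-2) top-left  bias=+0
    (6,7)@(13, 15): e=[1,11,38] → X
    (7,7)@(15, 15): e=[9,-1,42] → .
    (4,8)@(9, 17): e=[3,33,14] → X
    (5,8)@(11, 17): e=[11,21,18] → X
    (7,8)@(15, 17): e=[27,-3,26] → .
    (4,9)@(9, 19): e=[21,31,-2] → .
    (5,9)@(11, 19): e=[29,19,2] → X
    (7,9)@(15, 19): e=[45,-5,10] → .
  covered (6 px):
    . . . . . . . . .
    . . . . . . . . .
    . . . . . . . . .
    . . . . . . . . .
    . . . . . . . . .
    . . . . . . . . .
    . . . . . . . . .
    . . . . . . X . .
    . . . . X X X . .
    . . . . . X X . .

Final: [4,8,6]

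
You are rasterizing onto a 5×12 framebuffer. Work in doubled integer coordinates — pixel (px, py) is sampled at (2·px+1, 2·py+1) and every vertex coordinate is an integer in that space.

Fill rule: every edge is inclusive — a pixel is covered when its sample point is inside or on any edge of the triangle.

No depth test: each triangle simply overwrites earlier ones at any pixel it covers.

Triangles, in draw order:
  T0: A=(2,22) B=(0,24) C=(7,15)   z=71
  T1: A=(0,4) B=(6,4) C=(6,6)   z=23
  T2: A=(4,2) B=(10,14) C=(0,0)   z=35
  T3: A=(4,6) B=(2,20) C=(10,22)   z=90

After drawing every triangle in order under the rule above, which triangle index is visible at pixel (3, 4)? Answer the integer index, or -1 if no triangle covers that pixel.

T0:
  2·area = 4
  edge (2, 22)→(0, 24): d=(-2,2) inclusive
  edge (0, 24)→(7, 15): d=(7,-9) inclusive
  edge (7, 15)→(2, 22): d=(-5,7) inclusive
    (3,7)@(7, 15): e=[4,0,0] → #  [on edge]
    (4,7)@(9, 15): e=[0,18,-14] → ·  [on edge]
    (3,8)@(7, 17): e=[0,14,-10] → ·  [on edge]
    (2,9)@(5, 19): e=[0,10,-6] → ·  [on edge]
    (1,10)@(3, 21): e=[0,6,-2] → ·  [on edge]
    (0,11)@(1, 23): e=[0,2,2] → #  [on edge]
    (1,11)@(3, 23): e=[-4,20,-12] → ·
  covered (2 px):
    · · · · ·
    · · · · ·
    · · · · ·
    · · · · ·
    · · · · ·
    · · · · ·
    · · · · ·
    · · · # ·
    · · · · ·
    · · · · ·
    · · · · ·
    # · · · ·
T1:
  2·area = 12
  edge (0, 4)→(6, 4): d=(6,0) inclusive
  edge (6, 4)→(6, 6): d=(0,2) inclusive
  edge (6, 6)→(0, 4): d=(-6,-2) inclusive
    (1,2)@(3, 5): e=[6,6,0] → #  [on edge]
    (2,2)@(5, 5): e=[6,2,4] → #
    (3,2)@(7, 5): e=[6,-2,8] → ·
    (1,3)@(3, 7): e=[18,6,-12] → ·
    (2,3)@(5, 7): e=[18,2,-8] → ·
    (4,3)@(9, 7): e=[18,-6,0] → ·  [on edge]
  covered (2 px):
    · · · · ·
    · · · · ·
    · # # · ·
    · · · · ·
    · · · · ·
    · · · · ·
    · · · · ·
    · · · · ·
    · · · · ·
    · · · · ·
    · · · · ·
    · · · · ·
T2:
  2·area = 36
  edge (4, 2)→(10, 14): d=(6,12) inclusive
  edge (10, 14)→(0, 0): d=(-10,-14) inclusive
  edge (0, 0)→(4, 2): d=(4,2) inclusive
    (0,0)@(1, 1): e=[30,4,2] → #
    (1,0)@(3, 1): e=[6,32,-2] → ·
    (0,1)@(1, 3): e=[42,-16,10] → ·
    (1,1)@(3, 3): e=[18,12,6] → #
    (2,1)@(5, 3): e=[-6,40,2] → ·
    (1,2)@(3, 5): e=[30,-8,14] → ·
    (2,2)@(5, 5): e=[6,20,10] → #
    (3,2)@(7, 5): e=[-18,48,6] → ·
    (2,3)@(5, 7): e=[18,0,18] → #  [on edge]
    (3,3)@(7, 7): e=[-6,28,14] → ·
    (2,4)@(5, 9): e=[30,-20,26] → ·
    (3,4)@(7, 9): e=[6,8,22] → #
  covered (5 px):
    # · · · ·
    · # · · ·
    · · # · ·
    · · # · ·
    · · · # ·
    · · · · ·
    · · · · ·
    · · · · ·
    · · · · ·
    · · · · ·
    · · · · ·
    · · · · ·
T3:
  2·area = 116  (B↔C swapped to make it positive)
  edge (4, 6)→(10, 22): d=(6,16) inclusive
  edge (10, 22)→(2, 20): d=(-8,-2) inclusive
  edge (2, 20)→(4, 6): d=(2,-14) inclusive
    (2,4)@(5, 9): e=[2,94,20] → #
    (3,4)@(7, 9): e=[-30,98,48] → ·
    (2,5)@(5, 11): e=[14,78,24] → #
    (3,5)@(7, 11): e=[-18,82,52] → ·
    (1,6)@(3, 13): e=[58,58,0] → #  [on edge]
    (3,6)@(7, 13): e=[-6,66,56] → ·
    (1,7)@(3, 15): e=[70,42,4] → #
    (3,7)@(7, 15): e=[6,50,60] → #
    (4,7)@(9, 15): e=[-26,54,88] → ·
    (1,8)@(3, 17): e=[82,26,8] → #
    (4,8)@(9, 17): e=[-14,38,92] → ·
    (1,9)@(3, 19): e=[94,10,12] → #
  covered (15 px):
    · · · · ·
    · · · · ·
    · · · · ·
    · · · · ·
    · · # · ·
    · · # · ·
    · # # · ·
    · # # # ·
    · # # # ·
    · # # # ·
    · · · # #
    · · · · ·

Z-buffer (winner per pixel, '.' = empty):
  2 . . . .
  . 2 . . .
  . 1 2 . .
  . . 2 . .
  . . 3 2 .
  . . 3 . .
  . 3 3 . .
  . 3 3 3 .
  . 3 3 3 .
  . 3 3 3 .
  . . . 3 3
  0 . . . .

Final: 2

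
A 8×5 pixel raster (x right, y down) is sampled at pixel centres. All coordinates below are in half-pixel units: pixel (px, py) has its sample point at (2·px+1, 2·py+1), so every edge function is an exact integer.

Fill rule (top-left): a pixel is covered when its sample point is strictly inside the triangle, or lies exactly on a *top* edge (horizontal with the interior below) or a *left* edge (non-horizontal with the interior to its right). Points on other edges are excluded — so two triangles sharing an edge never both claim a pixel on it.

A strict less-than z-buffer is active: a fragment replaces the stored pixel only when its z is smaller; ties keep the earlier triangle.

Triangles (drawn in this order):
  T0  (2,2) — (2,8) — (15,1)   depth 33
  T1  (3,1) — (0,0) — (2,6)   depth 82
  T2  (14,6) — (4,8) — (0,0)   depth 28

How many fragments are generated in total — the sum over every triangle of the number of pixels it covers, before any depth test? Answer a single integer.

T0:
  2·area = 78  (B↔C swapped to make it positive)
  edge (2, 2)→(15, 1): d=(13,-1) top-left  bias=+0
  edge (15, 1)→(2, 8): d=(-13,7) right/bottom  bias=-1
  edge (2, 8)→(2, 2): d=(0,-6) top-left  bias=+0
    (7,0)@(15, 1): e=[0,0,78] → ·  [on edge]
    (1,1)@(3, 3): e=[14,58,6] → #
    (2,1)@(5, 3): e=[16,44,18] → #
    (3,1)@(7, 3): e=[18,30,30] → #
    (4,1)@(9, 3): e=[20,16,42] → #
    (5,1)@(11, 3): e=[22,2,54] → #
    (6,1)@(13, 3): e=[24,-12,66] → ·
    (1,2)@(3, 5): e=[40,32,6] → #
    (4,2)@(9, 5): e=[46,-10,42] → ·
    (5,2)@(11, 5): e=[48,-24,54] → ·
    (1,3)@(3, 7): e=[66,6,6] → #
    (2,3)@(5, 7): e=[68,-8,18] → ·
  covered (9 px):
    · · · · · · · ·
    · # # # # # · ·
    · # # # · · · ·
    · # · · · · · ·
    · · · · · · · ·
T1:
  2·area = 16  (B↔C swapped to make it positive)
  edge (3, 1)→(2, 6): d=(-1,5) right/bottom  bias=-1
  edge (2, 6)→(0, 0): d=(-2,-6) top-left  bias=+0
  edge (0, 0)→(3, 1): d=(3,1) right/bottom  bias=-1
    (0,0)@(1, 1): e=[10,4,2] → #
    (1,0)@(3, 1): e=[0,16,0] → ·  [on edge]
    (0,1)@(1, 3): e=[8,0,8] → #  [on edge]
    (1,1)@(3, 3): e=[-2,12,6] → ·
    (4,1)@(9, 3): e=[-32,48,0] → ·  [on edge]
    (0,2)@(1, 5): e=[6,-4,14] → ·
    (7,2)@(15, 5): e=[-64,80,0] → ·  [on edge]
    (1,4)@(3, 9): e=[-8,0,24] → ·  [on edge]
  covered (2 px):
    # · · · · · · ·
    # · · · · · · ·
    · · · · · · · ·
    · · · · · · · ·
    · · · · · · · ·
T2:
  2·area = 88
  edge (14, 6)→(4, 8): d=(-10,2) right/bottom  bias=-1
  edge (4, 8)→(0, 0): d=(-4,-8) top-left  bias=+0
  edge (0, 0)→(14, 6): d=(14,6) right/bottom  bias=-1
    (0,0)@(1, 1): e=[76,4,8] → #
    (1,0)@(3, 1): e=[72,20,-4] → ·
    (0,1)@(1, 3): e=[56,-4,36] → ·
    (1,1)@(3, 3): e=[52,12,24] → #
    (2,1)@(5, 3): e=[48,28,12] → #
    (3,1)@(7, 3): e=[44,44,0] → ·  [on edge]
    (1,2)@(3, 5): e=[32,4,52] → #
    (3,2)@(7, 5): e=[24,36,28] → #
    (4,2)@(9, 5): e=[20,52,16] → #
    (5,2)@(11, 5): e=[16,68,4] → #
    (6,2)@(13, 5): e=[12,84,-8] → ·
    (1,3)@(3, 7): e=[12,-4,80] → ·
    (4,3)@(9, 7): e=[0,44,44] → ·  [on edge]
  covered (10 px):
    # · · · · · · ·
    · # # · · · · ·
    · # # # # # · ·
    · · # # · · · ·
    · · · · · · · ·

Final: 21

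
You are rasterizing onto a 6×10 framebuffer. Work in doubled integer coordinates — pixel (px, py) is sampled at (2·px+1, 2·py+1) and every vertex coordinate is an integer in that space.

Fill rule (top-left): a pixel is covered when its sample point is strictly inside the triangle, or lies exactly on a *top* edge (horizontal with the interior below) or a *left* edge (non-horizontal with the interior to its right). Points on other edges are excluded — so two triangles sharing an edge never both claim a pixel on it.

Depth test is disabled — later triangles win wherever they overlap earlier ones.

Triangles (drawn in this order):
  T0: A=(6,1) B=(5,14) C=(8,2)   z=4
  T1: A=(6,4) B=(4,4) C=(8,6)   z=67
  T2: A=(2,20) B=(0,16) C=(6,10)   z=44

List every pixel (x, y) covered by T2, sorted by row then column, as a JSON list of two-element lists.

T0:
  2·area = 27  (B↔C swapped to make it positive)
  edge (6, 1)→(8, 2): d=(2,1) right/bottom  bias=-1
  edge (8, 2)→(5, 14): d=(-3,12) right/bottom  bias=-1
  edge (5, 14)→(6, 1): d=(1,-13) top-left  bias=+0
    (3,1)@(7, 3): e=[3,9,15] → X
    (4,1)@(9, 3): e=[1,-15,41] → .
    (3,2)@(7, 5): e=[7,3,17] → X
    (4,2)@(9, 5): e=[5,-21,43] → .
    (3,3)@(7, 7): e=[11,-3,19] → .
  covered (2 px):
    . . . . . .
    . . . X . .
    . . . X . .
    . . . . . .
    . . . . . .
    . . . . . .
    . . . . . .
    . . . . . .
    . . . . . .
    . . . . . .
T1:
  2·area = 4  (B↔C swapped to make it positive)
  edge (6, 4)→(8, 6): d=(2,2) right/bottom  bias=-1
  edge (8, 6)→(4, 4): d=(-4,-2) top-left  bias=+0
  edge (4, 4)→(6, 4): d=(2,0) top-left  bias=+0
    (1,0)@(3, 1): e=[0,10,-6] → .  [on edge]
    (2,1)@(5, 3): e=[0,6,-2] → .  [on edge]
    (3,2)@(7, 5): e=[0,2,2] → .  [on edge]
    (4,3)@(9, 7): e=[0,-2,6] → .  [on edge]
    (5,4)@(11, 9): e=[0,-6,10] → .  [on edge]
  covered (0 px):
    . . . . . .
    . . . . . .
    . . . . . .
    . . . . . .
    . . . . . .
    . . . . . .
    . . . . . .
    . . . . . .
    . . . . . .
    . . . . . .
T2:
  2·area = 36
  edge (2, 20)→(0, 16): d=(-2,-4) top-left  bias=+0
  edge (0, 16)→(6, 10): d=(6,-6) top-left  bias=+0
  edge (6, 10)→(2, 20): d=(-4,10) right/bottom  bias=-1
    (5,2)@(11, 5): e=[66,0,-30] → .  [on edge]
    (4,3)@(9, 7): e=[54,0,-18] → .  [on edge]
    (3,4)@(7, 9): e=[42,0,-6] → .  [on edge]
    (2,5)@(5, 11): e=[30,0,6] → X  [on edge]
    (3,5)@(7, 11): e=[38,12,-14] → .
    (1,6)@(3, 13): e=[18,0,18] → X  [on edge]
    (2,6)@(5, 13): e=[26,12,-2] → .
    (0,7)@(1, 15): e=[6,0,30] → X  [on edge]
    (2,7)@(5, 15): e=[22,24,-10] → .
    (0,8)@(1, 17): e=[2,12,22] → X
    (2,8)@(5, 17): e=[18,36,-18] → .
    (0,9)@(1, 19): e=[-2,24,14] → .
  covered (6 px):
    . . . . . .
    . . . . . .
    . . . . . .
    . . . . . .
    . . . . . .
    . . X . . .
    . X . . . .
    X X . . . .
    X X . . . .
    . . . . . .

Answer: [[2,5],[1,6],[0,7],[1,7],[0,8],[1,8]]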